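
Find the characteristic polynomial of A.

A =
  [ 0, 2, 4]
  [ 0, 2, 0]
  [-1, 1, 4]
x^3 - 6*x^2 + 12*x - 8

Expanding det(x·I − A) (e.g. by cofactor expansion or by noting that A is similar to its Jordan form J, which has the same characteristic polynomial as A) gives
  χ_A(x) = x^3 - 6*x^2 + 12*x - 8
which factors as (x - 2)^3. The eigenvalues (with algebraic multiplicities) are λ = 2 with multiplicity 3.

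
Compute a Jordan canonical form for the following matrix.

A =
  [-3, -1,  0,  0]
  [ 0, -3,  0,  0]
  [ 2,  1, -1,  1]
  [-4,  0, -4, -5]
J_2(-3) ⊕ J_2(-3)

The characteristic polynomial is
  det(x·I − A) = x^4 + 12*x^3 + 54*x^2 + 108*x + 81 = (x + 3)^4

Eigenvalues and multiplicities (the geometric multiplicity of λ is n − rank(A − λI), which equals the number of Jordan blocks for λ):
  λ = -3: algebraic multiplicity = 4, geometric multiplicity = 2

Determining the block sizes for each eigenvalue:
  λ = -3: with am = 4 and gm = 2, the partition is not yet determined (e.g. several partitions of 4 into 2 parts exist). Let N = A − (-3)·I. Computing rank(N^1) = 2, rank(N^2) = 0; the number of blocks of size ≥ j is rank(N^{j−1}) − rank(N^j), giving [2, 2]. So we have 2 block(s) of size 2 → block sizes [2, 2]

Assembling the blocks gives a Jordan form
J =
  [-3,  1,  0,  0]
  [ 0, -3,  0,  0]
  [ 0,  0, -3,  1]
  [ 0,  0,  0, -3]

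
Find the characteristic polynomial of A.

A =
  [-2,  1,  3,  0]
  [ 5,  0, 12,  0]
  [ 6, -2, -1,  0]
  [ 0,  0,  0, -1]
x^4 + 4*x^3 + 6*x^2 + 4*x + 1

Expanding det(x·I − A) (e.g. by cofactor expansion or by noting that A is similar to its Jordan form J, which has the same characteristic polynomial as A) gives
  χ_A(x) = x^4 + 4*x^3 + 6*x^2 + 4*x + 1
which factors as (x + 1)^4. The eigenvalues (with algebraic multiplicities) are λ = -1 with multiplicity 4.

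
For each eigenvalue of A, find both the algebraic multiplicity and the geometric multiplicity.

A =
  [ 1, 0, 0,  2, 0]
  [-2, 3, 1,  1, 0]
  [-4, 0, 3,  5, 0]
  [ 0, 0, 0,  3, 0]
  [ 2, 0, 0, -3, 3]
λ = 1: alg = 1, geom = 1; λ = 3: alg = 4, geom = 2

Step 1 — factor the characteristic polynomial to read off the algebraic multiplicities:
  χ_A(x) = (x - 3)^4*(x - 1)

Step 2 — compute geometric multiplicities via the rank-nullity identity g(λ) = n − rank(A − λI):
  rank(A − (1)·I) = 4, so dim ker(A − (1)·I) = n − 4 = 1
  rank(A − (3)·I) = 3, so dim ker(A − (3)·I) = n − 3 = 2

Summary:
  λ = 1: algebraic multiplicity = 1, geometric multiplicity = 1
  λ = 3: algebraic multiplicity = 4, geometric multiplicity = 2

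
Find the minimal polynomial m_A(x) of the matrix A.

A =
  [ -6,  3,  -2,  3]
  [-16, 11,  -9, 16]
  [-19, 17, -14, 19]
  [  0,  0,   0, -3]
x^3 + 9*x^2 + 27*x + 27

The characteristic polynomial is χ_A(x) = (x + 3)^4, so the eigenvalues are known. The minimal polynomial is
  m_A(x) = Π_λ (x − λ)^{k_λ}
where k_λ is the size of the *largest* Jordan block for λ (equivalently, the smallest k with (A − λI)^k v = 0 for every generalised eigenvector v of λ).

  λ = -3: largest Jordan block has size 3, contributing (x + 3)^3

So m_A(x) = (x + 3)^3 = x^3 + 9*x^2 + 27*x + 27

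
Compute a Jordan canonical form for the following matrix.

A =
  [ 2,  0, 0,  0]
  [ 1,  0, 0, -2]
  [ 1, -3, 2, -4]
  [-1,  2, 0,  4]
J_3(2) ⊕ J_1(2)

The characteristic polynomial is
  det(x·I − A) = x^4 - 8*x^3 + 24*x^2 - 32*x + 16 = (x - 2)^4

Eigenvalues and multiplicities (the geometric multiplicity of λ is n − rank(A − λI), which equals the number of Jordan blocks for λ):
  λ = 2: algebraic multiplicity = 4, geometric multiplicity = 2

Determining the block sizes for each eigenvalue:
  λ = 2: with am = 4 and gm = 2, the partition is not yet determined (e.g. several partitions of 4 into 2 parts exist). Let N = A − (2)·I. Computing rank(N^1) = 2, rank(N^2) = 1, rank(N^3) = 0; the number of blocks of size ≥ j is rank(N^{j−1}) − rank(N^j), giving [2, 1, 1]. So we have 1 block(s) of size 3, 1 block(s) of size 1 → block sizes [3, 1]

Assembling the blocks gives a Jordan form
J =
  [2, 1, 0, 0]
  [0, 2, 1, 0]
  [0, 0, 2, 0]
  [0, 0, 0, 2]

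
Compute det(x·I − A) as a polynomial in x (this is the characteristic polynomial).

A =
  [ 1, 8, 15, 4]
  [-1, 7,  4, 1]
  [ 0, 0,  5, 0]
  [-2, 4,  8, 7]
x^4 - 20*x^3 + 150*x^2 - 500*x + 625

Expanding det(x·I − A) (e.g. by cofactor expansion or by noting that A is similar to its Jordan form J, which has the same characteristic polynomial as A) gives
  χ_A(x) = x^4 - 20*x^3 + 150*x^2 - 500*x + 625
which factors as (x - 5)^4. The eigenvalues (with algebraic multiplicities) are λ = 5 with multiplicity 4.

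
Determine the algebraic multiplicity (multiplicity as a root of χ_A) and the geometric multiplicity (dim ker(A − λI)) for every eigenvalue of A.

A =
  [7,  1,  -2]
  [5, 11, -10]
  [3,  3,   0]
λ = 6: alg = 3, geom = 2

Step 1 — factor the characteristic polynomial to read off the algebraic multiplicities:
  χ_A(x) = (x - 6)^3

Step 2 — compute geometric multiplicities via the rank-nullity identity g(λ) = n − rank(A − λI):
  rank(A − (6)·I) = 1, so dim ker(A − (6)·I) = n − 1 = 2

Summary:
  λ = 6: algebraic multiplicity = 3, geometric multiplicity = 2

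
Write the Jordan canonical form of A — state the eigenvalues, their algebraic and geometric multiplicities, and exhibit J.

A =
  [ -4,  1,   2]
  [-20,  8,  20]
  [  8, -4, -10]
J_2(-2) ⊕ J_1(-2)

The characteristic polynomial is
  det(x·I − A) = x^3 + 6*x^2 + 12*x + 8 = (x + 2)^3

Eigenvalues and multiplicities (the geometric multiplicity of λ is n − rank(A − λI), which equals the number of Jordan blocks for λ):
  λ = -2: algebraic multiplicity = 3, geometric multiplicity = 2

Determining the block sizes for each eigenvalue:
  λ = -2: 2 blocks summing to 3 forces exactly one block of size 2 and the rest size 1 → block sizes [2, 1]

Assembling the blocks gives a Jordan form
J =
  [-2,  1,  0]
  [ 0, -2,  0]
  [ 0,  0, -2]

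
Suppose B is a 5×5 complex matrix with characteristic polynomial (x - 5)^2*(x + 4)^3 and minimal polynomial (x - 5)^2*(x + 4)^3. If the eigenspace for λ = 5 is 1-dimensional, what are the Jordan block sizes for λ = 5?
Block sizes for λ = 5: [2]

Step 1 — from the characteristic polynomial, algebraic multiplicity of λ = 5 is 2. From dim ker(B − (5)·I) = 1, there are exactly 1 Jordan blocks for λ = 5.
Step 2 — from the minimal polynomial, the factor (x − 5)^2 tells us the largest block for λ = 5 has size 2.
Step 3 — with total size 2, 1 blocks, and largest block 2, the block sizes (in nonincreasing order) are [2].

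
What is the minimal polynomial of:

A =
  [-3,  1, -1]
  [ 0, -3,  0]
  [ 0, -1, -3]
x^3 + 9*x^2 + 27*x + 27

The characteristic polynomial is χ_A(x) = (x + 3)^3, so the eigenvalues are known. The minimal polynomial is
  m_A(x) = Π_λ (x − λ)^{k_λ}
where k_λ is the size of the *largest* Jordan block for λ (equivalently, the smallest k with (A − λI)^k v = 0 for every generalised eigenvector v of λ).

  λ = -3: largest Jordan block has size 3, contributing (x + 3)^3

So m_A(x) = (x + 3)^3 = x^3 + 9*x^2 + 27*x + 27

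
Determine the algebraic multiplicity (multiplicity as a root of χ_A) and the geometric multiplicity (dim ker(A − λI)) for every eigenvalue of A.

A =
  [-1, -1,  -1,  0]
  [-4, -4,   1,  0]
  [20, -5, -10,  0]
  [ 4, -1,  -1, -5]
λ = -5: alg = 4, geom = 3

Step 1 — factor the characteristic polynomial to read off the algebraic multiplicities:
  χ_A(x) = (x + 5)^4

Step 2 — compute geometric multiplicities via the rank-nullity identity g(λ) = n − rank(A − λI):
  rank(A − (-5)·I) = 1, so dim ker(A − (-5)·I) = n − 1 = 3

Summary:
  λ = -5: algebraic multiplicity = 4, geometric multiplicity = 3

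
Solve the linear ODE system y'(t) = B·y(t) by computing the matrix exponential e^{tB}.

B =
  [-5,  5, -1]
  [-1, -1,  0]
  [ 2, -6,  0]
e^{tB} =
  [t^2*exp(-2*t) - 3*t*exp(-2*t) + exp(-2*t), -2*t^2*exp(-2*t) + 5*t*exp(-2*t), t^2*exp(-2*t)/2 - t*exp(-2*t)]
  [t^2*exp(-2*t) - t*exp(-2*t), -2*t^2*exp(-2*t) + t*exp(-2*t) + exp(-2*t), t^2*exp(-2*t)/2]
  [2*t^2*exp(-2*t) + 2*t*exp(-2*t), -4*t^2*exp(-2*t) - 6*t*exp(-2*t), t^2*exp(-2*t) + 2*t*exp(-2*t) + exp(-2*t)]

Strategy: write B = P · J · P⁻¹ where J is a Jordan canonical form, so e^{tB} = P · e^{tJ} · P⁻¹, and e^{tJ} can be computed block-by-block.

B has Jordan form
J =
  [-2,  1,  0]
  [ 0, -2,  1]
  [ 0,  0, -2]
(up to reordering of blocks).

Per-block formulas:
  For a 3×3 Jordan block J_3(-2): exp(t · J_3(-2)) = e^(-2t)·(I + t·N + (t^2/2)·N^2), where N is the 3×3 nilpotent shift.

After assembling e^{tJ} and conjugating by P, we get:

e^{tB} =
  [t^2*exp(-2*t) - 3*t*exp(-2*t) + exp(-2*t), -2*t^2*exp(-2*t) + 5*t*exp(-2*t), t^2*exp(-2*t)/2 - t*exp(-2*t)]
  [t^2*exp(-2*t) - t*exp(-2*t), -2*t^2*exp(-2*t) + t*exp(-2*t) + exp(-2*t), t^2*exp(-2*t)/2]
  [2*t^2*exp(-2*t) + 2*t*exp(-2*t), -4*t^2*exp(-2*t) - 6*t*exp(-2*t), t^2*exp(-2*t) + 2*t*exp(-2*t) + exp(-2*t)]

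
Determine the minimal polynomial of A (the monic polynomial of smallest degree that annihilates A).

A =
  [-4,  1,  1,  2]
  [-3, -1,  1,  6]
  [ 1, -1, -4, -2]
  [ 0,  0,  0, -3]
x^3 + 9*x^2 + 27*x + 27

The characteristic polynomial is χ_A(x) = (x + 3)^4, so the eigenvalues are known. The minimal polynomial is
  m_A(x) = Π_λ (x − λ)^{k_λ}
where k_λ is the size of the *largest* Jordan block for λ (equivalently, the smallest k with (A − λI)^k v = 0 for every generalised eigenvector v of λ).

  λ = -3: largest Jordan block has size 3, contributing (x + 3)^3

So m_A(x) = (x + 3)^3 = x^3 + 9*x^2 + 27*x + 27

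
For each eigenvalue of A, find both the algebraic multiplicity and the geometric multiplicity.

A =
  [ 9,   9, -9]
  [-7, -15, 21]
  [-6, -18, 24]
λ = 6: alg = 3, geom = 2

Step 1 — factor the characteristic polynomial to read off the algebraic multiplicities:
  χ_A(x) = (x - 6)^3

Step 2 — compute geometric multiplicities via the rank-nullity identity g(λ) = n − rank(A − λI):
  rank(A − (6)·I) = 1, so dim ker(A − (6)·I) = n − 1 = 2

Summary:
  λ = 6: algebraic multiplicity = 3, geometric multiplicity = 2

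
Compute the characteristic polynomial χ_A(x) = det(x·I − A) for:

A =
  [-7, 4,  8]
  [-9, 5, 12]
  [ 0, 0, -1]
x^3 + 3*x^2 + 3*x + 1

Expanding det(x·I − A) (e.g. by cofactor expansion or by noting that A is similar to its Jordan form J, which has the same characteristic polynomial as A) gives
  χ_A(x) = x^3 + 3*x^2 + 3*x + 1
which factors as (x + 1)^3. The eigenvalues (with algebraic multiplicities) are λ = -1 with multiplicity 3.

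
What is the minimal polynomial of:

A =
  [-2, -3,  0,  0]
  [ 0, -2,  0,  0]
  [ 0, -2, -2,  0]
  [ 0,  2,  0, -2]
x^2 + 4*x + 4

The characteristic polynomial is χ_A(x) = (x + 2)^4, so the eigenvalues are known. The minimal polynomial is
  m_A(x) = Π_λ (x − λ)^{k_λ}
where k_λ is the size of the *largest* Jordan block for λ (equivalently, the smallest k with (A − λI)^k v = 0 for every generalised eigenvector v of λ).

  λ = -2: largest Jordan block has size 2, contributing (x + 2)^2

So m_A(x) = (x + 2)^2 = x^2 + 4*x + 4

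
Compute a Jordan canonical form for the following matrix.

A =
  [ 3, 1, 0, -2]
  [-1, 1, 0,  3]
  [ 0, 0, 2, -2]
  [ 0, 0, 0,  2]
J_3(2) ⊕ J_1(2)

The characteristic polynomial is
  det(x·I − A) = x^4 - 8*x^3 + 24*x^2 - 32*x + 16 = (x - 2)^4

Eigenvalues and multiplicities (the geometric multiplicity of λ is n − rank(A − λI), which equals the number of Jordan blocks for λ):
  λ = 2: algebraic multiplicity = 4, geometric multiplicity = 2

Determining the block sizes for each eigenvalue:
  λ = 2: with am = 4 and gm = 2, the partition is not yet determined (e.g. several partitions of 4 into 2 parts exist). Let N = A − (2)·I. Computing rank(N^1) = 2, rank(N^2) = 1, rank(N^3) = 0; the number of blocks of size ≥ j is rank(N^{j−1}) − rank(N^j), giving [2, 1, 1]. So we have 1 block(s) of size 3, 1 block(s) of size 1 → block sizes [3, 1]

Assembling the blocks gives a Jordan form
J =
  [2, 1, 0, 0]
  [0, 2, 1, 0]
  [0, 0, 2, 0]
  [0, 0, 0, 2]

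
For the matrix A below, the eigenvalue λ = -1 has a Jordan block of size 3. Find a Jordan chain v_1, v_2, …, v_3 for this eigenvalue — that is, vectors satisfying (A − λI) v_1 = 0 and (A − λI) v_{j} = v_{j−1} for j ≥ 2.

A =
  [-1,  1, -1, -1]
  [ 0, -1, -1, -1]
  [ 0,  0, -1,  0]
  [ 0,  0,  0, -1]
A Jordan chain for λ = -1 of length 3:
v_1 = (-1, 0, 0, 0)ᵀ
v_2 = (-1, -1, 0, 0)ᵀ
v_3 = (0, 0, 1, 0)ᵀ

Let N = A − (-1)·I. We want v_3 with N^3 v_3 = 0 but N^2 v_3 ≠ 0; then v_{j-1} := N · v_j for j = 3, …, 2.

Pick v_3 = (0, 0, 1, 0)ᵀ.
Then v_2 = N · v_3 = (-1, -1, 0, 0)ᵀ.
Then v_1 = N · v_2 = (-1, 0, 0, 0)ᵀ.

Sanity check: (A − (-1)·I) v_1 = (0, 0, 0, 0)ᵀ = 0. ✓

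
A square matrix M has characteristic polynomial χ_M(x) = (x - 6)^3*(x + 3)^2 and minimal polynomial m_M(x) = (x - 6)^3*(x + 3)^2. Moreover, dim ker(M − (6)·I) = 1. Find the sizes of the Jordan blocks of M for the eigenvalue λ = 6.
Block sizes for λ = 6: [3]

Step 1 — from the characteristic polynomial, algebraic multiplicity of λ = 6 is 3. From dim ker(M − (6)·I) = 1, there are exactly 1 Jordan blocks for λ = 6.
Step 2 — from the minimal polynomial, the factor (x − 6)^3 tells us the largest block for λ = 6 has size 3.
Step 3 — with total size 3, 1 blocks, and largest block 3, the block sizes (in nonincreasing order) are [3].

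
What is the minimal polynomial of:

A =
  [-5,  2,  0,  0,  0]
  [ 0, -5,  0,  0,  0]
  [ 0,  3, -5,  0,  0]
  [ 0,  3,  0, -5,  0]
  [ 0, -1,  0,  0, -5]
x^2 + 10*x + 25

The characteristic polynomial is χ_A(x) = (x + 5)^5, so the eigenvalues are known. The minimal polynomial is
  m_A(x) = Π_λ (x − λ)^{k_λ}
where k_λ is the size of the *largest* Jordan block for λ (equivalently, the smallest k with (A − λI)^k v = 0 for every generalised eigenvector v of λ).

  λ = -5: largest Jordan block has size 2, contributing (x + 5)^2

So m_A(x) = (x + 5)^2 = x^2 + 10*x + 25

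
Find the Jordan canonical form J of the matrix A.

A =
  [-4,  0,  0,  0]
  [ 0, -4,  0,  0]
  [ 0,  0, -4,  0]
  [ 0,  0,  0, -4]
J_1(-4) ⊕ J_1(-4) ⊕ J_1(-4) ⊕ J_1(-4)

The characteristic polynomial is
  det(x·I − A) = x^4 + 16*x^3 + 96*x^2 + 256*x + 256 = (x + 4)^4

Eigenvalues and multiplicities (the geometric multiplicity of λ is n − rank(A − λI), which equals the number of Jordan blocks for λ):
  λ = -4: algebraic multiplicity = 4, geometric multiplicity = 4

Determining the block sizes for each eigenvalue:
  λ = -4: gm = am = 4, so every block has size 1 → block sizes [1, 1, 1, 1]

Assembling the blocks gives a Jordan form
J =
  [-4,  0,  0,  0]
  [ 0, -4,  0,  0]
  [ 0,  0, -4,  0]
  [ 0,  0,  0, -4]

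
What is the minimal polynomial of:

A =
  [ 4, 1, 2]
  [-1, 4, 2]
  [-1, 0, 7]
x^3 - 15*x^2 + 75*x - 125

The characteristic polynomial is χ_A(x) = (x - 5)^3, so the eigenvalues are known. The minimal polynomial is
  m_A(x) = Π_λ (x − λ)^{k_λ}
where k_λ is the size of the *largest* Jordan block for λ (equivalently, the smallest k with (A − λI)^k v = 0 for every generalised eigenvector v of λ).

  λ = 5: largest Jordan block has size 3, contributing (x − 5)^3

So m_A(x) = (x - 5)^3 = x^3 - 15*x^2 + 75*x - 125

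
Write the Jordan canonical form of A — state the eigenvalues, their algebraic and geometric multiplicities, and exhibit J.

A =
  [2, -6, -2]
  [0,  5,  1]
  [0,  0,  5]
J_1(2) ⊕ J_2(5)

The characteristic polynomial is
  det(x·I − A) = x^3 - 12*x^2 + 45*x - 50 = (x - 5)^2*(x - 2)

Eigenvalues and multiplicities (the geometric multiplicity of λ is n − rank(A − λI), which equals the number of Jordan blocks for λ):
  λ = 2: algebraic multiplicity = 1, geometric multiplicity = 1
  λ = 5: algebraic multiplicity = 2, geometric multiplicity = 1

Determining the block sizes for each eigenvalue:
  λ = 2: one block (gm = 1), so the single block has size am = 1 → block sizes [1]
  λ = 5: one block (gm = 1), so the single block has size am = 2 → block sizes [2]

Assembling the blocks gives a Jordan form
J =
  [2, 0, 0]
  [0, 5, 1]
  [0, 0, 5]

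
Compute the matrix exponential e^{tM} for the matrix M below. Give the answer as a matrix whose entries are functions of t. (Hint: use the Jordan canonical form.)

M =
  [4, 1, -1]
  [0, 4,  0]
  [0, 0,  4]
e^{tM} =
  [exp(4*t), t*exp(4*t), -t*exp(4*t)]
  [0, exp(4*t), 0]
  [0, 0, exp(4*t)]

Strategy: write M = P · J · P⁻¹ where J is a Jordan canonical form, so e^{tM} = P · e^{tJ} · P⁻¹, and e^{tJ} can be computed block-by-block.

M has Jordan form
J =
  [4, 1, 0]
  [0, 4, 0]
  [0, 0, 4]
(up to reordering of blocks).

Per-block formulas:
  For a 1×1 block at λ = 4: exp(t · [4]) = [e^(4t)].
  For a 2×2 Jordan block J_2(4): exp(t · J_2(4)) = e^(4t)·(I + t·N), where N is the 2×2 nilpotent shift.

After assembling e^{tJ} and conjugating by P, we get:

e^{tM} =
  [exp(4*t), t*exp(4*t), -t*exp(4*t)]
  [0, exp(4*t), 0]
  [0, 0, exp(4*t)]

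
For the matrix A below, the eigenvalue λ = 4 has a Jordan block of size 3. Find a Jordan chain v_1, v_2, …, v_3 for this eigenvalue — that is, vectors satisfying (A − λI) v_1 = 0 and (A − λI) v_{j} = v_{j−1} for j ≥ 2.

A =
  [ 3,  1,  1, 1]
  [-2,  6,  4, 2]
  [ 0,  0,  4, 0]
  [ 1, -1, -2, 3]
A Jordan chain for λ = 4 of length 3:
v_1 = (1, 2, 0, -1)ᵀ
v_2 = (1, 4, 0, -2)ᵀ
v_3 = (0, 0, 1, 0)ᵀ

Let N = A − (4)·I. We want v_3 with N^3 v_3 = 0 but N^2 v_3 ≠ 0; then v_{j-1} := N · v_j for j = 3, …, 2.

Pick v_3 = (0, 0, 1, 0)ᵀ.
Then v_2 = N · v_3 = (1, 4, 0, -2)ᵀ.
Then v_1 = N · v_2 = (1, 2, 0, -1)ᵀ.

Sanity check: (A − (4)·I) v_1 = (0, 0, 0, 0)ᵀ = 0. ✓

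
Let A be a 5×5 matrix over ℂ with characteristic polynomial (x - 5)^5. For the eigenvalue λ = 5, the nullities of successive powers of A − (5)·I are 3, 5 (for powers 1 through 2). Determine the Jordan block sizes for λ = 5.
Block sizes for λ = 5: [2, 2, 1]

From the dimensions of kernels of powers, the number of Jordan blocks of size at least j is d_j − d_{j−1} where d_j = dim ker(N^j) (with d_0 = 0). Computing the differences gives [3, 2].
The number of blocks of size exactly k is (#blocks of size ≥ k) − (#blocks of size ≥ k + 1), so the partition is: 1 block(s) of size 1, 2 block(s) of size 2.
In nonincreasing order the block sizes are [2, 2, 1].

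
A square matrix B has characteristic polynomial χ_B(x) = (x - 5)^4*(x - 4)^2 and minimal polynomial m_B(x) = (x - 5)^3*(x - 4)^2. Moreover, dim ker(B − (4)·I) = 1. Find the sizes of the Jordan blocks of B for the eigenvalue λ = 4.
Block sizes for λ = 4: [2]

Step 1 — from the characteristic polynomial, algebraic multiplicity of λ = 4 is 2. From dim ker(B − (4)·I) = 1, there are exactly 1 Jordan blocks for λ = 4.
Step 2 — from the minimal polynomial, the factor (x − 4)^2 tells us the largest block for λ = 4 has size 2.
Step 3 — with total size 2, 1 blocks, and largest block 2, the block sizes (in nonincreasing order) are [2].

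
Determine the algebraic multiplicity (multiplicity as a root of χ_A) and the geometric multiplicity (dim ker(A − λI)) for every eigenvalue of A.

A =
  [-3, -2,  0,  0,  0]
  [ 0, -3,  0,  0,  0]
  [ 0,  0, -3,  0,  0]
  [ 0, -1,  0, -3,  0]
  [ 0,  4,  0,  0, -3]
λ = -3: alg = 5, geom = 4

Step 1 — factor the characteristic polynomial to read off the algebraic multiplicities:
  χ_A(x) = (x + 3)^5

Step 2 — compute geometric multiplicities via the rank-nullity identity g(λ) = n − rank(A − λI):
  rank(A − (-3)·I) = 1, so dim ker(A − (-3)·I) = n − 1 = 4

Summary:
  λ = -3: algebraic multiplicity = 5, geometric multiplicity = 4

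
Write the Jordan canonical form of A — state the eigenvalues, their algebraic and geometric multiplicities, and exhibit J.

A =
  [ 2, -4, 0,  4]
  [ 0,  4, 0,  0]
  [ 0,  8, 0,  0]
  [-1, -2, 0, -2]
J_2(0) ⊕ J_1(0) ⊕ J_1(4)

The characteristic polynomial is
  det(x·I − A) = x^4 - 4*x^3 = x^3*(x - 4)

Eigenvalues and multiplicities (the geometric multiplicity of λ is n − rank(A − λI), which equals the number of Jordan blocks for λ):
  λ = 0: algebraic multiplicity = 3, geometric multiplicity = 2
  λ = 4: algebraic multiplicity = 1, geometric multiplicity = 1

Determining the block sizes for each eigenvalue:
  λ = 0: 2 blocks summing to 3 forces exactly one block of size 2 and the rest size 1 → block sizes [2, 1]
  λ = 4: one block (gm = 1), so the single block has size am = 1 → block sizes [1]

Assembling the blocks gives a Jordan form
J =
  [0, 1, 0, 0]
  [0, 0, 0, 0]
  [0, 0, 0, 0]
  [0, 0, 0, 4]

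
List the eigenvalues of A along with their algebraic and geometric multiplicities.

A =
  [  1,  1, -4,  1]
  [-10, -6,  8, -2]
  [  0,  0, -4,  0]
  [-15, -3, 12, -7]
λ = -4: alg = 4, geom = 3

Step 1 — factor the characteristic polynomial to read off the algebraic multiplicities:
  χ_A(x) = (x + 4)^4

Step 2 — compute geometric multiplicities via the rank-nullity identity g(λ) = n − rank(A − λI):
  rank(A − (-4)·I) = 1, so dim ker(A − (-4)·I) = n − 1 = 3

Summary:
  λ = -4: algebraic multiplicity = 4, geometric multiplicity = 3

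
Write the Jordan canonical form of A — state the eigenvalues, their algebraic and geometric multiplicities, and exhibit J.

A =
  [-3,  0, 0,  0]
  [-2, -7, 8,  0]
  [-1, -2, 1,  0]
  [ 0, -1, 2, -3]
J_2(-3) ⊕ J_2(-3)

The characteristic polynomial is
  det(x·I − A) = x^4 + 12*x^3 + 54*x^2 + 108*x + 81 = (x + 3)^4

Eigenvalues and multiplicities (the geometric multiplicity of λ is n − rank(A − λI), which equals the number of Jordan blocks for λ):
  λ = -3: algebraic multiplicity = 4, geometric multiplicity = 2

Determining the block sizes for each eigenvalue:
  λ = -3: with am = 4 and gm = 2, the partition is not yet determined (e.g. several partitions of 4 into 2 parts exist). Let N = A − (-3)·I. Computing rank(N^1) = 2, rank(N^2) = 0; the number of blocks of size ≥ j is rank(N^{j−1}) − rank(N^j), giving [2, 2]. So we have 2 block(s) of size 2 → block sizes [2, 2]

Assembling the blocks gives a Jordan form
J =
  [-3,  1,  0,  0]
  [ 0, -3,  0,  0]
  [ 0,  0, -3,  1]
  [ 0,  0,  0, -3]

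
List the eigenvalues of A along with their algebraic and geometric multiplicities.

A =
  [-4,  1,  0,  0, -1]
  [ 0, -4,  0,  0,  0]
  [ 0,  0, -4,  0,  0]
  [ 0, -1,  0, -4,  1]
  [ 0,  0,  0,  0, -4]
λ = -4: alg = 5, geom = 4

Step 1 — factor the characteristic polynomial to read off the algebraic multiplicities:
  χ_A(x) = (x + 4)^5

Step 2 — compute geometric multiplicities via the rank-nullity identity g(λ) = n − rank(A − λI):
  rank(A − (-4)·I) = 1, so dim ker(A − (-4)·I) = n − 1 = 4

Summary:
  λ = -4: algebraic multiplicity = 5, geometric multiplicity = 4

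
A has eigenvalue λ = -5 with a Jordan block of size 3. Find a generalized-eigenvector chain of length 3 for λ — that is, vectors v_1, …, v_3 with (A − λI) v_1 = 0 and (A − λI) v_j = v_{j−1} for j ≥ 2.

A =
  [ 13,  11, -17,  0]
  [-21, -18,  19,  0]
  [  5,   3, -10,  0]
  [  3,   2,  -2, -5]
A Jordan chain for λ = -5 of length 3:
v_1 = (8, -10, 2, 2)ᵀ
v_2 = (18, -21, 5, 3)ᵀ
v_3 = (1, 0, 0, 0)ᵀ

Let N = A − (-5)·I. We want v_3 with N^3 v_3 = 0 but N^2 v_3 ≠ 0; then v_{j-1} := N · v_j for j = 3, …, 2.

Pick v_3 = (1, 0, 0, 0)ᵀ.
Then v_2 = N · v_3 = (18, -21, 5, 3)ᵀ.
Then v_1 = N · v_2 = (8, -10, 2, 2)ᵀ.

Sanity check: (A − (-5)·I) v_1 = (0, 0, 0, 0)ᵀ = 0. ✓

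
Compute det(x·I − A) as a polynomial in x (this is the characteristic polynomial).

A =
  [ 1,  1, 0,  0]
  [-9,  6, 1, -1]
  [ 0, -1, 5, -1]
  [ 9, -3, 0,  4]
x^4 - 16*x^3 + 96*x^2 - 256*x + 256

Expanding det(x·I − A) (e.g. by cofactor expansion or by noting that A is similar to its Jordan form J, which has the same characteristic polynomial as A) gives
  χ_A(x) = x^4 - 16*x^3 + 96*x^2 - 256*x + 256
which factors as (x - 4)^4. The eigenvalues (with algebraic multiplicities) are λ = 4 with multiplicity 4.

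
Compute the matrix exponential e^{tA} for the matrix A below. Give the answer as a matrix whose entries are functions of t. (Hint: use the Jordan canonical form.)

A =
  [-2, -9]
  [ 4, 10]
e^{tA} =
  [-6*t*exp(4*t) + exp(4*t), -9*t*exp(4*t)]
  [4*t*exp(4*t), 6*t*exp(4*t) + exp(4*t)]

Strategy: write A = P · J · P⁻¹ where J is a Jordan canonical form, so e^{tA} = P · e^{tJ} · P⁻¹, and e^{tJ} can be computed block-by-block.

A has Jordan form
J =
  [4, 1]
  [0, 4]
(up to reordering of blocks).

Per-block formulas:
  For a 2×2 Jordan block J_2(4): exp(t · J_2(4)) = e^(4t)·(I + t·N), where N is the 2×2 nilpotent shift.

After assembling e^{tJ} and conjugating by P, we get:

e^{tA} =
  [-6*t*exp(4*t) + exp(4*t), -9*t*exp(4*t)]
  [4*t*exp(4*t), 6*t*exp(4*t) + exp(4*t)]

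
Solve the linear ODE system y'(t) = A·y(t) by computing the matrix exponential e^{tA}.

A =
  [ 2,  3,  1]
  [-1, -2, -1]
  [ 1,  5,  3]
e^{tA} =
  [-t^2*exp(t)/2 + t*exp(t) + exp(t), -t^2*exp(t)/2 + 3*t*exp(t), t*exp(t)]
  [t^2*exp(t)/2 - t*exp(t), t^2*exp(t)/2 - 3*t*exp(t) + exp(t), -t*exp(t)]
  [-t^2*exp(t) + t*exp(t), -t^2*exp(t) + 5*t*exp(t), 2*t*exp(t) + exp(t)]

Strategy: write A = P · J · P⁻¹ where J is a Jordan canonical form, so e^{tA} = P · e^{tJ} · P⁻¹, and e^{tJ} can be computed block-by-block.

A has Jordan form
J =
  [1, 1, 0]
  [0, 1, 1]
  [0, 0, 1]
(up to reordering of blocks).

Per-block formulas:
  For a 3×3 Jordan block J_3(1): exp(t · J_3(1)) = e^(1t)·(I + t·N + (t^2/2)·N^2), where N is the 3×3 nilpotent shift.

After assembling e^{tJ} and conjugating by P, we get:

e^{tA} =
  [-t^2*exp(t)/2 + t*exp(t) + exp(t), -t^2*exp(t)/2 + 3*t*exp(t), t*exp(t)]
  [t^2*exp(t)/2 - t*exp(t), t^2*exp(t)/2 - 3*t*exp(t) + exp(t), -t*exp(t)]
  [-t^2*exp(t) + t*exp(t), -t^2*exp(t) + 5*t*exp(t), 2*t*exp(t) + exp(t)]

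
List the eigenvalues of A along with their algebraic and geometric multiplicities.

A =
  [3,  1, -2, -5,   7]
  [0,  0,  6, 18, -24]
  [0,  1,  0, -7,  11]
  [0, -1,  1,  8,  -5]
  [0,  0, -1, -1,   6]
λ = 3: alg = 3, geom = 2; λ = 4: alg = 2, geom = 2

Step 1 — factor the characteristic polynomial to read off the algebraic multiplicities:
  χ_A(x) = (x - 4)^2*(x - 3)^3

Step 2 — compute geometric multiplicities via the rank-nullity identity g(λ) = n − rank(A − λI):
  rank(A − (3)·I) = 3, so dim ker(A − (3)·I) = n − 3 = 2
  rank(A − (4)·I) = 3, so dim ker(A − (4)·I) = n − 3 = 2

Summary:
  λ = 3: algebraic multiplicity = 3, geometric multiplicity = 2
  λ = 4: algebraic multiplicity = 2, geometric multiplicity = 2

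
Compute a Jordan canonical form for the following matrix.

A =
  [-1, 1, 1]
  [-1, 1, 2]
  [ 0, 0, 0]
J_3(0)

The characteristic polynomial is
  det(x·I − A) = x^3

Eigenvalues and multiplicities (the geometric multiplicity of λ is n − rank(A − λI), which equals the number of Jordan blocks for λ):
  λ = 0: algebraic multiplicity = 3, geometric multiplicity = 1

Determining the block sizes for each eigenvalue:
  λ = 0: one block (gm = 1), so the single block has size am = 3 → block sizes [3]

Assembling the blocks gives a Jordan form
J =
  [0, 1, 0]
  [0, 0, 1]
  [0, 0, 0]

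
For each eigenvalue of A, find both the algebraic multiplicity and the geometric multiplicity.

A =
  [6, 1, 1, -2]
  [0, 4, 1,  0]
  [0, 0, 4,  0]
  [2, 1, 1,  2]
λ = 4: alg = 4, geom = 2

Step 1 — factor the characteristic polynomial to read off the algebraic multiplicities:
  χ_A(x) = (x - 4)^4

Step 2 — compute geometric multiplicities via the rank-nullity identity g(λ) = n − rank(A − λI):
  rank(A − (4)·I) = 2, so dim ker(A − (4)·I) = n − 2 = 2

Summary:
  λ = 4: algebraic multiplicity = 4, geometric multiplicity = 2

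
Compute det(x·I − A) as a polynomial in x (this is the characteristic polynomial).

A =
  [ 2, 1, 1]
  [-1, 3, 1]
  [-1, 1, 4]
x^3 - 9*x^2 + 27*x - 27

Expanding det(x·I − A) (e.g. by cofactor expansion or by noting that A is similar to its Jordan form J, which has the same characteristic polynomial as A) gives
  χ_A(x) = x^3 - 9*x^2 + 27*x - 27
which factors as (x - 3)^3. The eigenvalues (with algebraic multiplicities) are λ = 3 with multiplicity 3.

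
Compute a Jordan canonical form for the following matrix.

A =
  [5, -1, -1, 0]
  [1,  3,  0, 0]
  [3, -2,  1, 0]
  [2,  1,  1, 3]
J_3(3) ⊕ J_1(3)

The characteristic polynomial is
  det(x·I − A) = x^4 - 12*x^3 + 54*x^2 - 108*x + 81 = (x - 3)^4

Eigenvalues and multiplicities (the geometric multiplicity of λ is n − rank(A − λI), which equals the number of Jordan blocks for λ):
  λ = 3: algebraic multiplicity = 4, geometric multiplicity = 2

Determining the block sizes for each eigenvalue:
  λ = 3: with am = 4 and gm = 2, the partition is not yet determined (e.g. several partitions of 4 into 2 parts exist). Let N = A − (3)·I. Computing rank(N^1) = 2, rank(N^2) = 1, rank(N^3) = 0; the number of blocks of size ≥ j is rank(N^{j−1}) − rank(N^j), giving [2, 1, 1]. So we have 1 block(s) of size 3, 1 block(s) of size 1 → block sizes [3, 1]

Assembling the blocks gives a Jordan form
J =
  [3, 1, 0, 0]
  [0, 3, 1, 0]
  [0, 0, 3, 0]
  [0, 0, 0, 3]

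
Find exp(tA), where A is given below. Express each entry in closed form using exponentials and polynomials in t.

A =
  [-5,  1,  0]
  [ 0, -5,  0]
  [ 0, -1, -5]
e^{tA} =
  [exp(-5*t), t*exp(-5*t), 0]
  [0, exp(-5*t), 0]
  [0, -t*exp(-5*t), exp(-5*t)]

Strategy: write A = P · J · P⁻¹ where J is a Jordan canonical form, so e^{tA} = P · e^{tJ} · P⁻¹, and e^{tJ} can be computed block-by-block.

A has Jordan form
J =
  [-5,  1,  0]
  [ 0, -5,  0]
  [ 0,  0, -5]
(up to reordering of blocks).

Per-block formulas:
  For a 2×2 Jordan block J_2(-5): exp(t · J_2(-5)) = e^(-5t)·(I + t·N), where N is the 2×2 nilpotent shift.
  For a 1×1 block at λ = -5: exp(t · [-5]) = [e^(-5t)].

After assembling e^{tJ} and conjugating by P, we get:

e^{tA} =
  [exp(-5*t), t*exp(-5*t), 0]
  [0, exp(-5*t), 0]
  [0, -t*exp(-5*t), exp(-5*t)]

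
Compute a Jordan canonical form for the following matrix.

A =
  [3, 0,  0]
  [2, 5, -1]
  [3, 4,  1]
J_3(3)

The characteristic polynomial is
  det(x·I − A) = x^3 - 9*x^2 + 27*x - 27 = (x - 3)^3

Eigenvalues and multiplicities (the geometric multiplicity of λ is n − rank(A − λI), which equals the number of Jordan blocks for λ):
  λ = 3: algebraic multiplicity = 3, geometric multiplicity = 1

Determining the block sizes for each eigenvalue:
  λ = 3: one block (gm = 1), so the single block has size am = 3 → block sizes [3]

Assembling the blocks gives a Jordan form
J =
  [3, 1, 0]
  [0, 3, 1]
  [0, 0, 3]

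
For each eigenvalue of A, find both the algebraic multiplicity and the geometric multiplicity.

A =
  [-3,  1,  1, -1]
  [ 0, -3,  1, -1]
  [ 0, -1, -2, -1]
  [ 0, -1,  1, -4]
λ = -3: alg = 4, geom = 2

Step 1 — factor the characteristic polynomial to read off the algebraic multiplicities:
  χ_A(x) = (x + 3)^4

Step 2 — compute geometric multiplicities via the rank-nullity identity g(λ) = n − rank(A − λI):
  rank(A − (-3)·I) = 2, so dim ker(A − (-3)·I) = n − 2 = 2

Summary:
  λ = -3: algebraic multiplicity = 4, geometric multiplicity = 2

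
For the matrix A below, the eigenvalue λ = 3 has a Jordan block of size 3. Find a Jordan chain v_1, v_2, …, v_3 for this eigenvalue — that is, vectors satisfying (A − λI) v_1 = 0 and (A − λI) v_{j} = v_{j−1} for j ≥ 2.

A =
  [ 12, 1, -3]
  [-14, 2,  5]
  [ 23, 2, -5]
A Jordan chain for λ = 3 of length 3:
v_1 = (-2, 3, -5)ᵀ
v_2 = (9, -14, 23)ᵀ
v_3 = (1, 0, 0)ᵀ

Let N = A − (3)·I. We want v_3 with N^3 v_3 = 0 but N^2 v_3 ≠ 0; then v_{j-1} := N · v_j for j = 3, …, 2.

Pick v_3 = (1, 0, 0)ᵀ.
Then v_2 = N · v_3 = (9, -14, 23)ᵀ.
Then v_1 = N · v_2 = (-2, 3, -5)ᵀ.

Sanity check: (A − (3)·I) v_1 = (0, 0, 0)ᵀ = 0. ✓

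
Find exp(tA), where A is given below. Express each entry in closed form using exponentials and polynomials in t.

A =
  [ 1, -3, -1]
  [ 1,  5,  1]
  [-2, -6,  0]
e^{tA} =
  [-t*exp(2*t) + exp(2*t), -3*t*exp(2*t), -t*exp(2*t)]
  [t*exp(2*t), 3*t*exp(2*t) + exp(2*t), t*exp(2*t)]
  [-2*t*exp(2*t), -6*t*exp(2*t), -2*t*exp(2*t) + exp(2*t)]

Strategy: write A = P · J · P⁻¹ where J is a Jordan canonical form, so e^{tA} = P · e^{tJ} · P⁻¹, and e^{tJ} can be computed block-by-block.

A has Jordan form
J =
  [2, 1, 0]
  [0, 2, 0]
  [0, 0, 2]
(up to reordering of blocks).

Per-block formulas:
  For a 1×1 block at λ = 2: exp(t · [2]) = [e^(2t)].
  For a 2×2 Jordan block J_2(2): exp(t · J_2(2)) = e^(2t)·(I + t·N), where N is the 2×2 nilpotent shift.

After assembling e^{tJ} and conjugating by P, we get:

e^{tA} =
  [-t*exp(2*t) + exp(2*t), -3*t*exp(2*t), -t*exp(2*t)]
  [t*exp(2*t), 3*t*exp(2*t) + exp(2*t), t*exp(2*t)]
  [-2*t*exp(2*t), -6*t*exp(2*t), -2*t*exp(2*t) + exp(2*t)]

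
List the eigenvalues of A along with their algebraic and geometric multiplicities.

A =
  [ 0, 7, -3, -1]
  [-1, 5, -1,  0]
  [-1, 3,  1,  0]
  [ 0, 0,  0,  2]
λ = 2: alg = 4, geom = 2

Step 1 — factor the characteristic polynomial to read off the algebraic multiplicities:
  χ_A(x) = (x - 2)^4

Step 2 — compute geometric multiplicities via the rank-nullity identity g(λ) = n − rank(A − λI):
  rank(A − (2)·I) = 2, so dim ker(A − (2)·I) = n − 2 = 2

Summary:
  λ = 2: algebraic multiplicity = 4, geometric multiplicity = 2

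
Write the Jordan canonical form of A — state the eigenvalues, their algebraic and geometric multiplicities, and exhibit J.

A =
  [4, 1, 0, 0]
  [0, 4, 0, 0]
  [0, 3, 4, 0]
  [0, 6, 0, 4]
J_2(4) ⊕ J_1(4) ⊕ J_1(4)

The characteristic polynomial is
  det(x·I − A) = x^4 - 16*x^3 + 96*x^2 - 256*x + 256 = (x - 4)^4

Eigenvalues and multiplicities (the geometric multiplicity of λ is n − rank(A − λI), which equals the number of Jordan blocks for λ):
  λ = 4: algebraic multiplicity = 4, geometric multiplicity = 3

Determining the block sizes for each eigenvalue:
  λ = 4: 3 blocks summing to 4 forces exactly one block of size 2 and the rest size 1 → block sizes [2, 1, 1]

Assembling the blocks gives a Jordan form
J =
  [4, 1, 0, 0]
  [0, 4, 0, 0]
  [0, 0, 4, 0]
  [0, 0, 0, 4]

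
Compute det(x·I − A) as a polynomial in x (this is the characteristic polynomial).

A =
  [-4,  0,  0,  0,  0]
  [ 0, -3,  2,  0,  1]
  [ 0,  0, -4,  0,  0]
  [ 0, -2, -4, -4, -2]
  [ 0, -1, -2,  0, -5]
x^5 + 20*x^4 + 160*x^3 + 640*x^2 + 1280*x + 1024

Expanding det(x·I − A) (e.g. by cofactor expansion or by noting that A is similar to its Jordan form J, which has the same characteristic polynomial as A) gives
  χ_A(x) = x^5 + 20*x^4 + 160*x^3 + 640*x^2 + 1280*x + 1024
which factors as (x + 4)^5. The eigenvalues (with algebraic multiplicities) are λ = -4 with multiplicity 5.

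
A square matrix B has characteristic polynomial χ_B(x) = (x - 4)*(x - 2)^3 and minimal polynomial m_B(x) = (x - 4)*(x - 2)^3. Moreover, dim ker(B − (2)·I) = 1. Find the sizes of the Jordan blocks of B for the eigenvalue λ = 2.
Block sizes for λ = 2: [3]

Step 1 — from the characteristic polynomial, algebraic multiplicity of λ = 2 is 3. From dim ker(B − (2)·I) = 1, there are exactly 1 Jordan blocks for λ = 2.
Step 2 — from the minimal polynomial, the factor (x − 2)^3 tells us the largest block for λ = 2 has size 3.
Step 3 — with total size 3, 1 blocks, and largest block 3, the block sizes (in nonincreasing order) are [3].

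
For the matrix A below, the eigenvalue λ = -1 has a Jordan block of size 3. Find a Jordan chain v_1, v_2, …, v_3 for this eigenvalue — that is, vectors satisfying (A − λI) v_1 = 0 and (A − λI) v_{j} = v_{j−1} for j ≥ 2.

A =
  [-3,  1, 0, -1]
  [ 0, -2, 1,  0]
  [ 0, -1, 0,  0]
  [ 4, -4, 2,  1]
A Jordan chain for λ = -1 of length 3:
v_1 = (1, 0, 0, -2)ᵀ
v_2 = (1, -1, -1, -4)ᵀ
v_3 = (0, 1, 0, 0)ᵀ

Let N = A − (-1)·I. We want v_3 with N^3 v_3 = 0 but N^2 v_3 ≠ 0; then v_{j-1} := N · v_j for j = 3, …, 2.

Pick v_3 = (0, 1, 0, 0)ᵀ.
Then v_2 = N · v_3 = (1, -1, -1, -4)ᵀ.
Then v_1 = N · v_2 = (1, 0, 0, -2)ᵀ.

Sanity check: (A − (-1)·I) v_1 = (0, 0, 0, 0)ᵀ = 0. ✓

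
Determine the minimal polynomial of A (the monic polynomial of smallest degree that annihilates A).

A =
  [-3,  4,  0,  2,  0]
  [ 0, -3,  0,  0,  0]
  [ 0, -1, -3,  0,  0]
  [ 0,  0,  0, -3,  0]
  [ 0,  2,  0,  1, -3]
x^2 + 6*x + 9

The characteristic polynomial is χ_A(x) = (x + 3)^5, so the eigenvalues are known. The minimal polynomial is
  m_A(x) = Π_λ (x − λ)^{k_λ}
where k_λ is the size of the *largest* Jordan block for λ (equivalently, the smallest k with (A − λI)^k v = 0 for every generalised eigenvector v of λ).

  λ = -3: largest Jordan block has size 2, contributing (x + 3)^2

So m_A(x) = (x + 3)^2 = x^2 + 6*x + 9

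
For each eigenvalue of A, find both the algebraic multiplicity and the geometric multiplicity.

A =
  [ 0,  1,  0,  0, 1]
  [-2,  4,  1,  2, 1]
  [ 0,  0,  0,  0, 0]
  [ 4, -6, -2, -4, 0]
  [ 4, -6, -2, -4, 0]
λ = 0: alg = 5, geom = 3

Step 1 — factor the characteristic polynomial to read off the algebraic multiplicities:
  χ_A(x) = x^5

Step 2 — compute geometric multiplicities via the rank-nullity identity g(λ) = n − rank(A − λI):
  rank(A − (0)·I) = 2, so dim ker(A − (0)·I) = n − 2 = 3

Summary:
  λ = 0: algebraic multiplicity = 5, geometric multiplicity = 3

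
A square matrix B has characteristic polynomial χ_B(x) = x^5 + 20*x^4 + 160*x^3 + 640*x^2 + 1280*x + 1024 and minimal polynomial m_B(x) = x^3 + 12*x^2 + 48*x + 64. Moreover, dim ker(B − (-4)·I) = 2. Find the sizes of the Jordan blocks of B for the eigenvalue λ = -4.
Block sizes for λ = -4: [3, 2]

Step 1 — from the characteristic polynomial, algebraic multiplicity of λ = -4 is 5. From dim ker(B − (-4)·I) = 2, there are exactly 2 Jordan blocks for λ = -4.
Step 2 — from the minimal polynomial, the factor (x + 4)^3 tells us the largest block for λ = -4 has size 3.
Step 3 — with total size 5, 2 blocks, and largest block 3, the block sizes (in nonincreasing order) are [3, 2].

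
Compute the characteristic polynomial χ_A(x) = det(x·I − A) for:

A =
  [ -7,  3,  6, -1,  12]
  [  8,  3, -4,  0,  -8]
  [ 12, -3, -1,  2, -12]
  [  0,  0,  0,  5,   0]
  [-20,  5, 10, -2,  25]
x^5 - 25*x^4 + 250*x^3 - 1250*x^2 + 3125*x - 3125

Expanding det(x·I − A) (e.g. by cofactor expansion or by noting that A is similar to its Jordan form J, which has the same characteristic polynomial as A) gives
  χ_A(x) = x^5 - 25*x^4 + 250*x^3 - 1250*x^2 + 3125*x - 3125
which factors as (x - 5)^5. The eigenvalues (with algebraic multiplicities) are λ = 5 with multiplicity 5.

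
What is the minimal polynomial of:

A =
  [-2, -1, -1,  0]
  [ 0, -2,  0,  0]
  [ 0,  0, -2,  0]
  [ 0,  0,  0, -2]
x^2 + 4*x + 4

The characteristic polynomial is χ_A(x) = (x + 2)^4, so the eigenvalues are known. The minimal polynomial is
  m_A(x) = Π_λ (x − λ)^{k_λ}
where k_λ is the size of the *largest* Jordan block for λ (equivalently, the smallest k with (A − λI)^k v = 0 for every generalised eigenvector v of λ).

  λ = -2: largest Jordan block has size 2, contributing (x + 2)^2

So m_A(x) = (x + 2)^2 = x^2 + 4*x + 4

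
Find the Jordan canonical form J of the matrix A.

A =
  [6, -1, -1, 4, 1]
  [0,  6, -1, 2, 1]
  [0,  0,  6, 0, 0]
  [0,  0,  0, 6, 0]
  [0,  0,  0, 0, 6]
J_3(6) ⊕ J_1(6) ⊕ J_1(6)

The characteristic polynomial is
  det(x·I − A) = x^5 - 30*x^4 + 360*x^3 - 2160*x^2 + 6480*x - 7776 = (x - 6)^5

Eigenvalues and multiplicities (the geometric multiplicity of λ is n − rank(A − λI), which equals the number of Jordan blocks for λ):
  λ = 6: algebraic multiplicity = 5, geometric multiplicity = 3

Determining the block sizes for each eigenvalue:
  λ = 6: with am = 5 and gm = 3, the partition is not yet determined (e.g. several partitions of 5 into 3 parts exist). Let N = A − (6)·I. Computing rank(N^1) = 2, rank(N^2) = 1, rank(N^3) = 0; the number of blocks of size ≥ j is rank(N^{j−1}) − rank(N^j), giving [3, 1, 1]. So we have 1 block(s) of size 3, 2 block(s) of size 1 → block sizes [3, 1, 1]

Assembling the blocks gives a Jordan form
J =
  [6, 1, 0, 0, 0]
  [0, 6, 1, 0, 0]
  [0, 0, 6, 0, 0]
  [0, 0, 0, 6, 0]
  [0, 0, 0, 0, 6]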